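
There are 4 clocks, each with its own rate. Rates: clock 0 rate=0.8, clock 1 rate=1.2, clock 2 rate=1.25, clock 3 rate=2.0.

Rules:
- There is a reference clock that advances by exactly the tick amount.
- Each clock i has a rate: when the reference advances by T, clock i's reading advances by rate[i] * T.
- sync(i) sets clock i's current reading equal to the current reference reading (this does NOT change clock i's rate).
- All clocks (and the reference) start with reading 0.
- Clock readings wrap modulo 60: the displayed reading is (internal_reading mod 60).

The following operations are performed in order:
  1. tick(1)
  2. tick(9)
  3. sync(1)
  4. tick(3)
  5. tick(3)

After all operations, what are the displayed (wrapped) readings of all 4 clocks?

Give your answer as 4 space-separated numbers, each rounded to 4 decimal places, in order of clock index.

After op 1 tick(1): ref=1.0000 raw=[0.8000 1.2000 1.2500 2.0000]
After op 2 tick(9): ref=10.0000 raw=[8.0000 12.0000 12.5000 20.0000]
After op 3 sync(1): ref=10.0000 raw=[8.0000 10.0000 12.5000 20.0000]
After op 4 tick(3): ref=13.0000 raw=[10.4000 13.6000 16.2500 26.0000]
After op 5 tick(3): ref=16.0000 raw=[12.8000 17.2000 20.0000 32.0000]
Wrap final raw readings (mod 60): 12.8000 mod 60 = 12.8000; 17.2000 mod 60 = 17.2000; 20.0000 mod 60 = 20.0000; 32.0000 mod 60 = 32.0000

Answer: 12.8000 17.2000 20.0000 32.0000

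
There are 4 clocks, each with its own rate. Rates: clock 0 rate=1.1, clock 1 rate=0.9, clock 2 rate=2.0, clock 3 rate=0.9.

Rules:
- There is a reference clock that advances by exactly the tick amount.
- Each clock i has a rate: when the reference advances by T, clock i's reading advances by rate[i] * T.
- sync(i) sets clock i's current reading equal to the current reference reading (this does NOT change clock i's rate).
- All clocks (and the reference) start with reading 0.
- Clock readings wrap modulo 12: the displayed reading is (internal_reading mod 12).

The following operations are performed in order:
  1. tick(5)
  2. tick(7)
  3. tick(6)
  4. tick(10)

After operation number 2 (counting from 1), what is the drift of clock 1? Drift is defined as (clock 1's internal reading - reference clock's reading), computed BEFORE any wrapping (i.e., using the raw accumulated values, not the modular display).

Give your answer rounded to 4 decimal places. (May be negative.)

Answer: -1.2000

Derivation:
After op 1 tick(5): ref=5.0000 raw=[5.5000 4.5000 10.0000 4.5000]
After op 2 tick(7): ref=12.0000 raw=[13.2000 10.8000 24.0000 10.8000]
Drift of clock 1 after op 2: 10.8000 - 12.0000 = -1.2000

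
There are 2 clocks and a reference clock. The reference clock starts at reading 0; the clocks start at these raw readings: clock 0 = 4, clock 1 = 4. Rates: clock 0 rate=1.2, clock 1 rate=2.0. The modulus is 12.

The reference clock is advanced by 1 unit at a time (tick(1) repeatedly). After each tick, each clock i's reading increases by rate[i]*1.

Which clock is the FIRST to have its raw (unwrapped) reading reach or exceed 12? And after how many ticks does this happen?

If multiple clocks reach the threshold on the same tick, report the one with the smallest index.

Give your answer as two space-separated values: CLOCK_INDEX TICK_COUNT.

Answer: 1 4

Derivation:
clock 0: start=4, rate=1.2, needs 12-4 = 8; ticks = ceil(8/1.2) = ceil(6.6667) = 7; reading at tick 7 = 4 + 1.2*7 = 12.4000
clock 1: start=4, rate=2.0, needs 12-4 = 8; ticks = ceil(8/2.0) = ceil(4.0000) = 4; reading at tick 4 = 4 + 2.0*4 = 12.0000
Minimum tick count = 4; winners = [1]; smallest index = 1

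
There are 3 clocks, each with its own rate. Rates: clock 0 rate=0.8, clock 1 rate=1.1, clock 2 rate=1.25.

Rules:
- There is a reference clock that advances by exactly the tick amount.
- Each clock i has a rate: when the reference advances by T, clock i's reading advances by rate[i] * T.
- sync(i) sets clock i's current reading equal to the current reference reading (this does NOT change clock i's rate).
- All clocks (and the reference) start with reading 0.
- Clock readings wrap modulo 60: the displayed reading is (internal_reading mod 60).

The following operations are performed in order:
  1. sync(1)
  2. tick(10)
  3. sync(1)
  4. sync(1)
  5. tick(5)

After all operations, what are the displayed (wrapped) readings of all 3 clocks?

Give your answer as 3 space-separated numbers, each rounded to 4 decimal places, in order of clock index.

Answer: 12.0000 15.5000 18.7500

Derivation:
After op 1 sync(1): ref=0.0000 raw=[0.0000 0.0000 0.0000]
After op 2 tick(10): ref=10.0000 raw=[8.0000 11.0000 12.5000]
After op 3 sync(1): ref=10.0000 raw=[8.0000 10.0000 12.5000]
After op 4 sync(1): ref=10.0000 raw=[8.0000 10.0000 12.5000]
After op 5 tick(5): ref=15.0000 raw=[12.0000 15.5000 18.7500]
Wrap final raw readings (mod 60): 12.0000 mod 60 = 12.0000; 15.5000 mod 60 = 15.5000; 18.7500 mod 60 = 18.7500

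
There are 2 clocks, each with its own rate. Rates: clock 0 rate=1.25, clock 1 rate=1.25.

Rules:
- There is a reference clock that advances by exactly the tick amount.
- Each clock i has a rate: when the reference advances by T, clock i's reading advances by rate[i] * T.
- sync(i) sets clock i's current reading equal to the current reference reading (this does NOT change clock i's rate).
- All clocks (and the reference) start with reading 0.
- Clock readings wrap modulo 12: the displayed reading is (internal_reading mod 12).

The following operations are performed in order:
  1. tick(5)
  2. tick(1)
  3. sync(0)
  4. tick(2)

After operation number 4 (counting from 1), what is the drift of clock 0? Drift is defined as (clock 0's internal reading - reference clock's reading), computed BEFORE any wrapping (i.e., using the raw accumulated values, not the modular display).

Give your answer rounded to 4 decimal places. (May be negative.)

Answer: 0.5000

Derivation:
After op 1 tick(5): ref=5.0000 raw=[6.2500 6.2500]
After op 2 tick(1): ref=6.0000 raw=[7.5000 7.5000]
After op 3 sync(0): ref=6.0000 raw=[6.0000 7.5000]
After op 4 tick(2): ref=8.0000 raw=[8.5000 10.0000]
Drift of clock 0 after op 4: 8.5000 - 8.0000 = 0.5000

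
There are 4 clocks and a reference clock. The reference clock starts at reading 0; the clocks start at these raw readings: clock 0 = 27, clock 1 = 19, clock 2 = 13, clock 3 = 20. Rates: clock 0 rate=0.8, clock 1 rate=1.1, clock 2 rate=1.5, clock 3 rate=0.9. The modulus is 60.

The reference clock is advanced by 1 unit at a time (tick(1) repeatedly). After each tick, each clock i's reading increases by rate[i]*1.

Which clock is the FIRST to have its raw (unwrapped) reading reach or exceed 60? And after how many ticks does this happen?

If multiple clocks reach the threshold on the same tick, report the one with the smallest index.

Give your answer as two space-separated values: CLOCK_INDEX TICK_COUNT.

Answer: 2 32

Derivation:
clock 0: start=27, rate=0.8, needs 60-27 = 33; ticks = ceil(33/0.8) = ceil(41.2500) = 42; reading at tick 42 = 27 + 0.8*42 = 60.6000
clock 1: start=19, rate=1.1, needs 60-19 = 41; ticks = ceil(41/1.1) = ceil(37.2727) = 38; reading at tick 38 = 19 + 1.1*38 = 60.8000
clock 2: start=13, rate=1.5, needs 60-13 = 47; ticks = ceil(47/1.5) = ceil(31.3333) = 32; reading at tick 32 = 13 + 1.5*32 = 61.0000
clock 3: start=20, rate=0.9, needs 60-20 = 40; ticks = ceil(40/0.9) = ceil(44.4444) = 45; reading at tick 45 = 20 + 0.9*45 = 60.5000
Minimum tick count = 32; winners = [2]; smallest index = 2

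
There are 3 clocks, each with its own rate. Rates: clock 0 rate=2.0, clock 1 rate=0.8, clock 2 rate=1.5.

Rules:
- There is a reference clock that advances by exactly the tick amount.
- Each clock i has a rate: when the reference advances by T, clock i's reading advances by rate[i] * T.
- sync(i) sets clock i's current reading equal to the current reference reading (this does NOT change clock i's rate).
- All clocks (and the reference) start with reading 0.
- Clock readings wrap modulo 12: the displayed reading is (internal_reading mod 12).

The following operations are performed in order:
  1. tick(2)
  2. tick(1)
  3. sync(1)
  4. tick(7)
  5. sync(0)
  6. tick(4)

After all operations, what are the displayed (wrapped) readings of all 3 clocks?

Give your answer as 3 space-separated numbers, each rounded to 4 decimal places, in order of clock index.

After op 1 tick(2): ref=2.0000 raw=[4.0000 1.6000 3.0000]
After op 2 tick(1): ref=3.0000 raw=[6.0000 2.4000 4.5000]
After op 3 sync(1): ref=3.0000 raw=[6.0000 3.0000 4.5000]
After op 4 tick(7): ref=10.0000 raw=[20.0000 8.6000 15.0000]
After op 5 sync(0): ref=10.0000 raw=[10.0000 8.6000 15.0000]
After op 6 tick(4): ref=14.0000 raw=[18.0000 11.8000 21.0000]
Wrap final raw readings (mod 12): 18.0000 mod 12 = 6.0000; 11.8000 mod 12 = 11.8000; 21.0000 mod 12 = 9.0000

Answer: 6.0000 11.8000 9.0000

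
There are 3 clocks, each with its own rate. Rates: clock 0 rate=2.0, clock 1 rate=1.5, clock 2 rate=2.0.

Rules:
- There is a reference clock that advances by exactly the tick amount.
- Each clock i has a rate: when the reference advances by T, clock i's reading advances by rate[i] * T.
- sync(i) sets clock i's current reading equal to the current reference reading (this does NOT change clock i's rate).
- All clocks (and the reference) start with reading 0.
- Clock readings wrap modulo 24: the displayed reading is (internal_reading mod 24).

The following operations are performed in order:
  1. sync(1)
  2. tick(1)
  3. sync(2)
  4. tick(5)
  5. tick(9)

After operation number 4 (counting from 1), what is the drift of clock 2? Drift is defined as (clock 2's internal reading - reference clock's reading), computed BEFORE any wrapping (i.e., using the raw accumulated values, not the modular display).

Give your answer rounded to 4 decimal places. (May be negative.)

After op 1 sync(1): ref=0.0000 raw=[0.0000 0.0000 0.0000]
After op 2 tick(1): ref=1.0000 raw=[2.0000 1.5000 2.0000]
After op 3 sync(2): ref=1.0000 raw=[2.0000 1.5000 1.0000]
After op 4 tick(5): ref=6.0000 raw=[12.0000 9.0000 11.0000]
Drift of clock 2 after op 4: 11.0000 - 6.0000 = 5.0000

Answer: 5.0000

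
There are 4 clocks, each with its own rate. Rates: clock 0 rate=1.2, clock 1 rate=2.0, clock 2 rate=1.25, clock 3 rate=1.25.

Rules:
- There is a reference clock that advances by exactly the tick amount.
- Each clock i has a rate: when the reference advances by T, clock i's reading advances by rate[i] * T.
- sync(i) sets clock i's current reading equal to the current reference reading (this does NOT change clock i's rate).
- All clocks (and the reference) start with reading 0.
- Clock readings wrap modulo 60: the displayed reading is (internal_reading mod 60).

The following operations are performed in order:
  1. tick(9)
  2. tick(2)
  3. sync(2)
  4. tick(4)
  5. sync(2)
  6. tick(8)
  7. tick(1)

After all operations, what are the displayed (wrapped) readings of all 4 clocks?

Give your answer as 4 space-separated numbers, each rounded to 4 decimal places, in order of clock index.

After op 1 tick(9): ref=9.0000 raw=[10.8000 18.0000 11.2500 11.2500]
After op 2 tick(2): ref=11.0000 raw=[13.2000 22.0000 13.7500 13.7500]
After op 3 sync(2): ref=11.0000 raw=[13.2000 22.0000 11.0000 13.7500]
After op 4 tick(4): ref=15.0000 raw=[18.0000 30.0000 16.0000 18.7500]
After op 5 sync(2): ref=15.0000 raw=[18.0000 30.0000 15.0000 18.7500]
After op 6 tick(8): ref=23.0000 raw=[27.6000 46.0000 25.0000 28.7500]
After op 7 tick(1): ref=24.0000 raw=[28.8000 48.0000 26.2500 30.0000]
Wrap final raw readings (mod 60): 28.8000 mod 60 = 28.8000; 48.0000 mod 60 = 48.0000; 26.2500 mod 60 = 26.2500; 30.0000 mod 60 = 30.0000

Answer: 28.8000 48.0000 26.2500 30.0000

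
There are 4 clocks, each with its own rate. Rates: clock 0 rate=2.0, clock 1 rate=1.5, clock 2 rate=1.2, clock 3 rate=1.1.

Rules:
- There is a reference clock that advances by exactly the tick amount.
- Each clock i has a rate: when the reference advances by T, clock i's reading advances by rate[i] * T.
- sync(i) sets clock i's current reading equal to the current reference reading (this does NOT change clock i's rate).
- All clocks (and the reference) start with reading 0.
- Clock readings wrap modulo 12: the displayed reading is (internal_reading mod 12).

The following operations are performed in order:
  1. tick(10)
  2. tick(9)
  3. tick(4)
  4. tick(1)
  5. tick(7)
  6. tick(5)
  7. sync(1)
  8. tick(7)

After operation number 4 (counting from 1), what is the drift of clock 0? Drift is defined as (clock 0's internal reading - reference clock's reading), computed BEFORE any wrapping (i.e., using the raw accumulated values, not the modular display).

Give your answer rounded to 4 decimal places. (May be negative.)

Answer: 24.0000

Derivation:
After op 1 tick(10): ref=10.0000 raw=[20.0000 15.0000 12.0000 11.0000]
After op 2 tick(9): ref=19.0000 raw=[38.0000 28.5000 22.8000 20.9000]
After op 3 tick(4): ref=23.0000 raw=[46.0000 34.5000 27.6000 25.3000]
After op 4 tick(1): ref=24.0000 raw=[48.0000 36.0000 28.8000 26.4000]
Drift of clock 0 after op 4: 48.0000 - 24.0000 = 24.0000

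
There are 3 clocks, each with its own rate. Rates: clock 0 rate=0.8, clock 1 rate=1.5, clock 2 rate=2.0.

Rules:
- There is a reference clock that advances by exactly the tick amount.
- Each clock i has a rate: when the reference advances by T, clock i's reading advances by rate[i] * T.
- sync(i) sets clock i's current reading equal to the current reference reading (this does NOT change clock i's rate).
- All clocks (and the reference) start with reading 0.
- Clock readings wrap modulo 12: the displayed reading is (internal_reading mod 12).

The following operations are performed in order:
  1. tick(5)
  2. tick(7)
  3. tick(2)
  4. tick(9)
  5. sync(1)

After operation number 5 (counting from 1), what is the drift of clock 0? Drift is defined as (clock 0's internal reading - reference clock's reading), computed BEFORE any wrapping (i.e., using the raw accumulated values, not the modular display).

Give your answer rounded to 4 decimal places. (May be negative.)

Answer: -4.6000

Derivation:
After op 1 tick(5): ref=5.0000 raw=[4.0000 7.5000 10.0000]
After op 2 tick(7): ref=12.0000 raw=[9.6000 18.0000 24.0000]
After op 3 tick(2): ref=14.0000 raw=[11.2000 21.0000 28.0000]
After op 4 tick(9): ref=23.0000 raw=[18.4000 34.5000 46.0000]
After op 5 sync(1): ref=23.0000 raw=[18.4000 23.0000 46.0000]
Drift of clock 0 after op 5: 18.4000 - 23.0000 = -4.6000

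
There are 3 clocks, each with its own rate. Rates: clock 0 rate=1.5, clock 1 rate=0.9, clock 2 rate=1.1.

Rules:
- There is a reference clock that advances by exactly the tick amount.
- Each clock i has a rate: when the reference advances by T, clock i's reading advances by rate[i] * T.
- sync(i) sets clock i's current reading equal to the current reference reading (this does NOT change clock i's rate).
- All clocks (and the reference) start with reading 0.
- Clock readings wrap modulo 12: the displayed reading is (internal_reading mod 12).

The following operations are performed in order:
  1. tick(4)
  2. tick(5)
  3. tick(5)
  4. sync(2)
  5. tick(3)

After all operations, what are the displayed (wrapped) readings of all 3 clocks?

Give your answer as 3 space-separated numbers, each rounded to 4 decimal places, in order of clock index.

Answer: 1.5000 3.3000 5.3000

Derivation:
After op 1 tick(4): ref=4.0000 raw=[6.0000 3.6000 4.4000]
After op 2 tick(5): ref=9.0000 raw=[13.5000 8.1000 9.9000]
After op 3 tick(5): ref=14.0000 raw=[21.0000 12.6000 15.4000]
After op 4 sync(2): ref=14.0000 raw=[21.0000 12.6000 14.0000]
After op 5 tick(3): ref=17.0000 raw=[25.5000 15.3000 17.3000]
Wrap final raw readings (mod 12): 25.5000 mod 12 = 1.5000; 15.3000 mod 12 = 3.3000; 17.3000 mod 12 = 5.3000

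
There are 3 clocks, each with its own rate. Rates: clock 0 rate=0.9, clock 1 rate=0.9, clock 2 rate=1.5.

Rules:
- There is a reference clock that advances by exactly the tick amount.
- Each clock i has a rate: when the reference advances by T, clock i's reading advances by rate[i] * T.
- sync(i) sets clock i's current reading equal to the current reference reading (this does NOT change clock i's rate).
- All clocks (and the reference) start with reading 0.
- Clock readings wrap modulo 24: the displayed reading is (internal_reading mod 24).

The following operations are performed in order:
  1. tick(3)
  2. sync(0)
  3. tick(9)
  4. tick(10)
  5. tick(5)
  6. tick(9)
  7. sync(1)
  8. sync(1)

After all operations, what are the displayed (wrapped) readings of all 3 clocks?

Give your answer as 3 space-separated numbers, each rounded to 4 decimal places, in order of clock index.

Answer: 8.7000 12.0000 6.0000

Derivation:
After op 1 tick(3): ref=3.0000 raw=[2.7000 2.7000 4.5000]
After op 2 sync(0): ref=3.0000 raw=[3.0000 2.7000 4.5000]
After op 3 tick(9): ref=12.0000 raw=[11.1000 10.8000 18.0000]
After op 4 tick(10): ref=22.0000 raw=[20.1000 19.8000 33.0000]
After op 5 tick(5): ref=27.0000 raw=[24.6000 24.3000 40.5000]
After op 6 tick(9): ref=36.0000 raw=[32.7000 32.4000 54.0000]
After op 7 sync(1): ref=36.0000 raw=[32.7000 36.0000 54.0000]
After op 8 sync(1): ref=36.0000 raw=[32.7000 36.0000 54.0000]
Wrap final raw readings (mod 24): 32.7000 mod 24 = 8.7000; 36.0000 mod 24 = 12.0000; 54.0000 mod 24 = 6.0000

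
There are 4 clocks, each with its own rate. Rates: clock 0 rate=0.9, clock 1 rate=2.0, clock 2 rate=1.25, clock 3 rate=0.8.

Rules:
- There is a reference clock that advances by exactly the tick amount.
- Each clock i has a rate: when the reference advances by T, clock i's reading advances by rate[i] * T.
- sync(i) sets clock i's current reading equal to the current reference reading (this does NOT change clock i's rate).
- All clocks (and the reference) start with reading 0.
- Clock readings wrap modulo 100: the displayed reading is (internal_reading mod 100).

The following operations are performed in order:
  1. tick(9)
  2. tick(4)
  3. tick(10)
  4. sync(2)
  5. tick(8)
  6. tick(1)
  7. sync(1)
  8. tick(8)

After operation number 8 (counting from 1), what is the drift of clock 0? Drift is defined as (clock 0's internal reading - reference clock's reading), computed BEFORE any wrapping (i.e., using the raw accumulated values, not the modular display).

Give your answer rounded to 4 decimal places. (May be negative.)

Answer: -4.0000

Derivation:
After op 1 tick(9): ref=9.0000 raw=[8.1000 18.0000 11.2500 7.2000]
After op 2 tick(4): ref=13.0000 raw=[11.7000 26.0000 16.2500 10.4000]
After op 3 tick(10): ref=23.0000 raw=[20.7000 46.0000 28.7500 18.4000]
After op 4 sync(2): ref=23.0000 raw=[20.7000 46.0000 23.0000 18.4000]
After op 5 tick(8): ref=31.0000 raw=[27.9000 62.0000 33.0000 24.8000]
After op 6 tick(1): ref=32.0000 raw=[28.8000 64.0000 34.2500 25.6000]
After op 7 sync(1): ref=32.0000 raw=[28.8000 32.0000 34.2500 25.6000]
After op 8 tick(8): ref=40.0000 raw=[36.0000 48.0000 44.2500 32.0000]
Drift of clock 0 after op 8: 36.0000 - 40.0000 = -4.0000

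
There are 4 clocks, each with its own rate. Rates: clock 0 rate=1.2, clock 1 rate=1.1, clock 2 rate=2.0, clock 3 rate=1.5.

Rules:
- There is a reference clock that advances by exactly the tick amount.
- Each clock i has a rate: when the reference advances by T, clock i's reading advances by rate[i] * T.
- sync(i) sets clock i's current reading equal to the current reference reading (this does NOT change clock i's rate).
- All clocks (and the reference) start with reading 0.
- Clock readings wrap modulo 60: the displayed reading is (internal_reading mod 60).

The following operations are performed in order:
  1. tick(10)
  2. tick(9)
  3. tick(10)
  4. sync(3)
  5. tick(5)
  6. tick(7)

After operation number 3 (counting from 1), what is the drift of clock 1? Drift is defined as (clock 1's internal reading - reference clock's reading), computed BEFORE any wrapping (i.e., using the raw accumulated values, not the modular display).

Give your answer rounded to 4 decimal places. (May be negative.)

After op 1 tick(10): ref=10.0000 raw=[12.0000 11.0000 20.0000 15.0000]
After op 2 tick(9): ref=19.0000 raw=[22.8000 20.9000 38.0000 28.5000]
After op 3 tick(10): ref=29.0000 raw=[34.8000 31.9000 58.0000 43.5000]
Drift of clock 1 after op 3: 31.9000 - 29.0000 = 2.9000

Answer: 2.9000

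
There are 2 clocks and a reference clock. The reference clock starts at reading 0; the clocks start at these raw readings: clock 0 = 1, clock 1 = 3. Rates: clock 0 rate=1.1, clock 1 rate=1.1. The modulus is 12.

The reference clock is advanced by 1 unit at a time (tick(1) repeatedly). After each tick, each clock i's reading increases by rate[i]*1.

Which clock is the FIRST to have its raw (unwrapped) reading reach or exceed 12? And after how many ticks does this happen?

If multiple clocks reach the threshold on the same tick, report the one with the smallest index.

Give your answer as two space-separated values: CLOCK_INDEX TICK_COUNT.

Answer: 1 9

Derivation:
clock 0: start=1, rate=1.1, needs 12-1 = 11; ticks = ceil(11/1.1) = ceil(10.0000) = 10; reading at tick 10 = 1 + 1.1*10 = 12.0000
clock 1: start=3, rate=1.1, needs 12-3 = 9; ticks = ceil(9/1.1) = ceil(8.1818) = 9; reading at tick 9 = 3 + 1.1*9 = 12.9000
Minimum tick count = 9; winners = [1]; smallest index = 1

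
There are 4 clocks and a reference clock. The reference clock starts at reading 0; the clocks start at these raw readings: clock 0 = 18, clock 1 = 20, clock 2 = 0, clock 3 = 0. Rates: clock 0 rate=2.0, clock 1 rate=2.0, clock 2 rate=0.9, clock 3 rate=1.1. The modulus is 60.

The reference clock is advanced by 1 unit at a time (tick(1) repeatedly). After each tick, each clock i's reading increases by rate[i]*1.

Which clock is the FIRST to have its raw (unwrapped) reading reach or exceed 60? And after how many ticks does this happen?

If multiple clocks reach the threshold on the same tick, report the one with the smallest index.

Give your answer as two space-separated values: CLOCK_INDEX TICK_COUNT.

Answer: 1 20

Derivation:
clock 0: start=18, rate=2.0, needs 60-18 = 42; ticks = ceil(42/2.0) = ceil(21.0000) = 21; reading at tick 21 = 18 + 2.0*21 = 60.0000
clock 1: start=20, rate=2.0, needs 60-20 = 40; ticks = ceil(40/2.0) = ceil(20.0000) = 20; reading at tick 20 = 20 + 2.0*20 = 60.0000
clock 2: start=0, rate=0.9, needs 60-0 = 60; ticks = ceil(60/0.9) = ceil(66.6667) = 67; reading at tick 67 = 0 + 0.9*67 = 60.3000
clock 3: start=0, rate=1.1, needs 60-0 = 60; ticks = ceil(60/1.1) = ceil(54.5455) = 55; reading at tick 55 = 0 + 1.1*55 = 60.5000
Minimum tick count = 20; winners = [1]; smallest index = 1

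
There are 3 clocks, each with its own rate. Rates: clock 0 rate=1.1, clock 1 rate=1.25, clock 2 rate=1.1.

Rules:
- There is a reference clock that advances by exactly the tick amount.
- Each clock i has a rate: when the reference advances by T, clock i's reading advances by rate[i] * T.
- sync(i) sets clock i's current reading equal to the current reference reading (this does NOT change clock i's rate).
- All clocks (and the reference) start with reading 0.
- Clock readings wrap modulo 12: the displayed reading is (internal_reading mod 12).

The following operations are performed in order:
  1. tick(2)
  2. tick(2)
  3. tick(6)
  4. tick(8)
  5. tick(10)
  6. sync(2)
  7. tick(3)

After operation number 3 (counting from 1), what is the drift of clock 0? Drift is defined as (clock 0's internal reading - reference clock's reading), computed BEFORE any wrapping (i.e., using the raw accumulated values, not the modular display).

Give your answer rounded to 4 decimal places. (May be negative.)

Answer: 1.0000

Derivation:
After op 1 tick(2): ref=2.0000 raw=[2.2000 2.5000 2.2000]
After op 2 tick(2): ref=4.0000 raw=[4.4000 5.0000 4.4000]
After op 3 tick(6): ref=10.0000 raw=[11.0000 12.5000 11.0000]
Drift of clock 0 after op 3: 11.0000 - 10.0000 = 1.0000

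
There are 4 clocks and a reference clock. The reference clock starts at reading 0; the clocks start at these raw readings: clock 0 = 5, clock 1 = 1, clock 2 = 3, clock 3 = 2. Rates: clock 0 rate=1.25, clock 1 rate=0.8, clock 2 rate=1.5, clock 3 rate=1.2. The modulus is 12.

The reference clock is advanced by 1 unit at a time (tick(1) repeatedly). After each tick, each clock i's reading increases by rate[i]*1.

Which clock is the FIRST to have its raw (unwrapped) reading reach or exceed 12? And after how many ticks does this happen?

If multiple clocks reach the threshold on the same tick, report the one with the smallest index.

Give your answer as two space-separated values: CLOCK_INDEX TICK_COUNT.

clock 0: start=5, rate=1.25, needs 12-5 = 7; ticks = ceil(7/1.25) = ceil(5.6000) = 6; reading at tick 6 = 5 + 1.25*6 = 12.5000
clock 1: start=1, rate=0.8, needs 12-1 = 11; ticks = ceil(11/0.8) = ceil(13.7500) = 14; reading at tick 14 = 1 + 0.8*14 = 12.2000
clock 2: start=3, rate=1.5, needs 12-3 = 9; ticks = ceil(9/1.5) = ceil(6.0000) = 6; reading at tick 6 = 3 + 1.5*6 = 12.0000
clock 3: start=2, rate=1.2, needs 12-2 = 10; ticks = ceil(10/1.2) = ceil(8.3333) = 9; reading at tick 9 = 2 + 1.2*9 = 12.8000
Minimum tick count = 6; winners = [0, 2]; smallest index = 0

Answer: 0 6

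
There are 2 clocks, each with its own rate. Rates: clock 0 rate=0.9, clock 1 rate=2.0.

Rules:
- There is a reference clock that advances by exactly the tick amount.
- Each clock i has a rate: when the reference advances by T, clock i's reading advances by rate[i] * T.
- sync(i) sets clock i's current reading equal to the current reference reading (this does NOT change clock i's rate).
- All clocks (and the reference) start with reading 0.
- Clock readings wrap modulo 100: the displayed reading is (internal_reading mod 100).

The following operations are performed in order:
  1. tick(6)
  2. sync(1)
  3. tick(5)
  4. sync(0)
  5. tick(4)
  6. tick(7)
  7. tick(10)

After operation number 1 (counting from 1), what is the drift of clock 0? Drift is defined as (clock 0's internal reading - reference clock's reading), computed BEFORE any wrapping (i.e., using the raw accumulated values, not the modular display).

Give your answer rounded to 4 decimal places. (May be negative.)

After op 1 tick(6): ref=6.0000 raw=[5.4000 12.0000]
Drift of clock 0 after op 1: 5.4000 - 6.0000 = -0.6000

Answer: -0.6000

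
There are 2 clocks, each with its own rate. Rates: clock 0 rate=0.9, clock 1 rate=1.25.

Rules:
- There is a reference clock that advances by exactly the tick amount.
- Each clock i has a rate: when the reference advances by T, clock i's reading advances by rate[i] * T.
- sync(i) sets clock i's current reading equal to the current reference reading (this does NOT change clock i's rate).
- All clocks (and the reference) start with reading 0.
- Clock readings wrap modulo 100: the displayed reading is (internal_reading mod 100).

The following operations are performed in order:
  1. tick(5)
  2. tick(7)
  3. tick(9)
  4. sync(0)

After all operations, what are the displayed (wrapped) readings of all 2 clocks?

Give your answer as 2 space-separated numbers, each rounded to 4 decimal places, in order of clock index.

After op 1 tick(5): ref=5.0000 raw=[4.5000 6.2500]
After op 2 tick(7): ref=12.0000 raw=[10.8000 15.0000]
After op 3 tick(9): ref=21.0000 raw=[18.9000 26.2500]
After op 4 sync(0): ref=21.0000 raw=[21.0000 26.2500]
Wrap final raw readings (mod 100): 21.0000 mod 100 = 21.0000; 26.2500 mod 100 = 26.2500

Answer: 21.0000 26.2500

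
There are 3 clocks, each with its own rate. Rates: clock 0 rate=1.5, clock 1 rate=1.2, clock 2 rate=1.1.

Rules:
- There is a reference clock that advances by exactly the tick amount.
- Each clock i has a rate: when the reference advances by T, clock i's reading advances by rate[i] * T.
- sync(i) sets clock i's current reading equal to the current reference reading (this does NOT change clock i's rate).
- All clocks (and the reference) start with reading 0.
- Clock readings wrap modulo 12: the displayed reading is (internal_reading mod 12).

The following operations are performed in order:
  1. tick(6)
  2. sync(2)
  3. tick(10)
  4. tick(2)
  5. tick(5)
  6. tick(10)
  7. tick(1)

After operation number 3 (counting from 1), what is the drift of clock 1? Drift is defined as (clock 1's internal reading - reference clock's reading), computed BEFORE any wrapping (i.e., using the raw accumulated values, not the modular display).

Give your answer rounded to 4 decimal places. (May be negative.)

Answer: 3.2000

Derivation:
After op 1 tick(6): ref=6.0000 raw=[9.0000 7.2000 6.6000]
After op 2 sync(2): ref=6.0000 raw=[9.0000 7.2000 6.0000]
After op 3 tick(10): ref=16.0000 raw=[24.0000 19.2000 17.0000]
Drift of clock 1 after op 3: 19.2000 - 16.0000 = 3.2000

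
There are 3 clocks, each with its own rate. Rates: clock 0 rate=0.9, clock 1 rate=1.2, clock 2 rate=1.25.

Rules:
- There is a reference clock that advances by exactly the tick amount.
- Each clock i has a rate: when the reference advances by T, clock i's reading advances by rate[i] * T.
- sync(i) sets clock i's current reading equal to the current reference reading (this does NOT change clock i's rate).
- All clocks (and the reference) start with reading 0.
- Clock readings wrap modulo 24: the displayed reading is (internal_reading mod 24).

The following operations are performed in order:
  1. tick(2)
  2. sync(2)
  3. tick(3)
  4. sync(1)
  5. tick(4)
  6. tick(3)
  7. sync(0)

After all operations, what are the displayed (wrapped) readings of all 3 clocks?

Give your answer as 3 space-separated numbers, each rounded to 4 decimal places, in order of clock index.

Answer: 12.0000 13.4000 14.5000

Derivation:
After op 1 tick(2): ref=2.0000 raw=[1.8000 2.4000 2.5000]
After op 2 sync(2): ref=2.0000 raw=[1.8000 2.4000 2.0000]
After op 3 tick(3): ref=5.0000 raw=[4.5000 6.0000 5.7500]
After op 4 sync(1): ref=5.0000 raw=[4.5000 5.0000 5.7500]
After op 5 tick(4): ref=9.0000 raw=[8.1000 9.8000 10.7500]
After op 6 tick(3): ref=12.0000 raw=[10.8000 13.4000 14.5000]
After op 7 sync(0): ref=12.0000 raw=[12.0000 13.4000 14.5000]
Wrap final raw readings (mod 24): 12.0000 mod 24 = 12.0000; 13.4000 mod 24 = 13.4000; 14.5000 mod 24 = 14.5000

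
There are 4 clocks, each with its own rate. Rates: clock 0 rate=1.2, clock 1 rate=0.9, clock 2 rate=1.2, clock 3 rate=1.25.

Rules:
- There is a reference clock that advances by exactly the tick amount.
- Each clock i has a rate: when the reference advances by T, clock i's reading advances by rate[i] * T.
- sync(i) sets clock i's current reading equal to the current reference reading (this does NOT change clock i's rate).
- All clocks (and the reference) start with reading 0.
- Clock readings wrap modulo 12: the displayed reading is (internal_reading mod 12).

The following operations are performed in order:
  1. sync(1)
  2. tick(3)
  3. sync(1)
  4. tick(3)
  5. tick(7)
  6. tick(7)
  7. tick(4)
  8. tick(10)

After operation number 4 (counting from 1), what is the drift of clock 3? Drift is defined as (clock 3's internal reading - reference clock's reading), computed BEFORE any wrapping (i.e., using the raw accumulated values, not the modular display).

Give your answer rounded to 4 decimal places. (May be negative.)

After op 1 sync(1): ref=0.0000 raw=[0.0000 0.0000 0.0000 0.0000]
After op 2 tick(3): ref=3.0000 raw=[3.6000 2.7000 3.6000 3.7500]
After op 3 sync(1): ref=3.0000 raw=[3.6000 3.0000 3.6000 3.7500]
After op 4 tick(3): ref=6.0000 raw=[7.2000 5.7000 7.2000 7.5000]
Drift of clock 3 after op 4: 7.5000 - 6.0000 = 1.5000

Answer: 1.5000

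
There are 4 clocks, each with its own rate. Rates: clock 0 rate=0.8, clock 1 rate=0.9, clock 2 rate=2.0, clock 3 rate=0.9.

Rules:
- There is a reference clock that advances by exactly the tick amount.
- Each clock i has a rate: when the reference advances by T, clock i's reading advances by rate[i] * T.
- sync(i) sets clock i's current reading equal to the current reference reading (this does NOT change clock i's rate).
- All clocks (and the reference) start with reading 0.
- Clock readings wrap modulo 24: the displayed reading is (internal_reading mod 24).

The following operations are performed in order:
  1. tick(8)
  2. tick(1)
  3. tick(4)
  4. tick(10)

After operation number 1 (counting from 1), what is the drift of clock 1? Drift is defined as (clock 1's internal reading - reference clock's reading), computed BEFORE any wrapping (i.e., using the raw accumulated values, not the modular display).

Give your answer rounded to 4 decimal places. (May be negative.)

After op 1 tick(8): ref=8.0000 raw=[6.4000 7.2000 16.0000 7.2000]
Drift of clock 1 after op 1: 7.2000 - 8.0000 = -0.8000

Answer: -0.8000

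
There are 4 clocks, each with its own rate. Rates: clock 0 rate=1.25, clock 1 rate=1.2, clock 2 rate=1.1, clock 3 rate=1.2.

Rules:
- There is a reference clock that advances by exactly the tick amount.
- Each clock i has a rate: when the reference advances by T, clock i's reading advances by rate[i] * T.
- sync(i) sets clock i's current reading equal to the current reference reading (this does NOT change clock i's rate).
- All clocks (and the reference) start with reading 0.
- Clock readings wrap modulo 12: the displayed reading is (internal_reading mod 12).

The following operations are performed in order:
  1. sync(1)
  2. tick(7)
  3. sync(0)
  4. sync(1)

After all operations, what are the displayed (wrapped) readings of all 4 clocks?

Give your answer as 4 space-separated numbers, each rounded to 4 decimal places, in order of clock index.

After op 1 sync(1): ref=0.0000 raw=[0.0000 0.0000 0.0000 0.0000]
After op 2 tick(7): ref=7.0000 raw=[8.7500 8.4000 7.7000 8.4000]
After op 3 sync(0): ref=7.0000 raw=[7.0000 8.4000 7.7000 8.4000]
After op 4 sync(1): ref=7.0000 raw=[7.0000 7.0000 7.7000 8.4000]
Wrap final raw readings (mod 12): 7.0000 mod 12 = 7.0000; 7.0000 mod 12 = 7.0000; 7.7000 mod 12 = 7.7000; 8.4000 mod 12 = 8.4000

Answer: 7.0000 7.0000 7.7000 8.4000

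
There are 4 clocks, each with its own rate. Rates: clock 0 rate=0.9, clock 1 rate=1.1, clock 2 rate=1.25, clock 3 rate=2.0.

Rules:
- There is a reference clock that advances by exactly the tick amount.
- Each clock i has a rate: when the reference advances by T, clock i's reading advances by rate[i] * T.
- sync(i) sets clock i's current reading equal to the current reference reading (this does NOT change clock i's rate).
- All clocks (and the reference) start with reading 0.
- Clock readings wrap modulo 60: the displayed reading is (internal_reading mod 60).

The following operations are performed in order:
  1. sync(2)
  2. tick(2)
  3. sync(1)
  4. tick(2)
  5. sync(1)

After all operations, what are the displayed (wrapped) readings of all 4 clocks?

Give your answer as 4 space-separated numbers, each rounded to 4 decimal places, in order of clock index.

After op 1 sync(2): ref=0.0000 raw=[0.0000 0.0000 0.0000 0.0000]
After op 2 tick(2): ref=2.0000 raw=[1.8000 2.2000 2.5000 4.0000]
After op 3 sync(1): ref=2.0000 raw=[1.8000 2.0000 2.5000 4.0000]
After op 4 tick(2): ref=4.0000 raw=[3.6000 4.2000 5.0000 8.0000]
After op 5 sync(1): ref=4.0000 raw=[3.6000 4.0000 5.0000 8.0000]
Wrap final raw readings (mod 60): 3.6000 mod 60 = 3.6000; 4.0000 mod 60 = 4.0000; 5.0000 mod 60 = 5.0000; 8.0000 mod 60 = 8.0000

Answer: 3.6000 4.0000 5.0000 8.0000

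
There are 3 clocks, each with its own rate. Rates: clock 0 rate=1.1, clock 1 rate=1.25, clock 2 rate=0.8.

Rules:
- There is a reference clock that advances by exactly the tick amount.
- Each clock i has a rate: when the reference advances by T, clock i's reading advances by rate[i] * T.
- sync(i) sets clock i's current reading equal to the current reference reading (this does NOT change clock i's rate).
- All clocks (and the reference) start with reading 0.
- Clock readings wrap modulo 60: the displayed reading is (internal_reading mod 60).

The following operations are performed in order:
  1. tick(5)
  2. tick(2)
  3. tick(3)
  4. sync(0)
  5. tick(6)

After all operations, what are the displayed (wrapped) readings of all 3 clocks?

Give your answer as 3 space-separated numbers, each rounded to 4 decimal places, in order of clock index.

Answer: 16.6000 20.0000 12.8000

Derivation:
After op 1 tick(5): ref=5.0000 raw=[5.5000 6.2500 4.0000]
After op 2 tick(2): ref=7.0000 raw=[7.7000 8.7500 5.6000]
After op 3 tick(3): ref=10.0000 raw=[11.0000 12.5000 8.0000]
After op 4 sync(0): ref=10.0000 raw=[10.0000 12.5000 8.0000]
After op 5 tick(6): ref=16.0000 raw=[16.6000 20.0000 12.8000]
Wrap final raw readings (mod 60): 16.6000 mod 60 = 16.6000; 20.0000 mod 60 = 20.0000; 12.8000 mod 60 = 12.8000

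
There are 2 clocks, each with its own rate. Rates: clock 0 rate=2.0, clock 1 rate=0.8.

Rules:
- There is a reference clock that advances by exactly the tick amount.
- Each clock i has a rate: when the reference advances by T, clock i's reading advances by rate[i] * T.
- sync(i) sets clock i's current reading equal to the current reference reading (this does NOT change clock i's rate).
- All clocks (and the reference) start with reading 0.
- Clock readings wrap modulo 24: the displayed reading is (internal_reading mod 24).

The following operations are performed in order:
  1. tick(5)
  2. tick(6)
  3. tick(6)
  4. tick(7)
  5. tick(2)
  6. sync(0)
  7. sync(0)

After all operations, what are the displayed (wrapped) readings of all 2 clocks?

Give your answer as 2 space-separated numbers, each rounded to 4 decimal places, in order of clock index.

After op 1 tick(5): ref=5.0000 raw=[10.0000 4.0000]
After op 2 tick(6): ref=11.0000 raw=[22.0000 8.8000]
After op 3 tick(6): ref=17.0000 raw=[34.0000 13.6000]
After op 4 tick(7): ref=24.0000 raw=[48.0000 19.2000]
After op 5 tick(2): ref=26.0000 raw=[52.0000 20.8000]
After op 6 sync(0): ref=26.0000 raw=[26.0000 20.8000]
After op 7 sync(0): ref=26.0000 raw=[26.0000 20.8000]
Wrap final raw readings (mod 24): 26.0000 mod 24 = 2.0000; 20.8000 mod 24 = 20.8000

Answer: 2.0000 20.8000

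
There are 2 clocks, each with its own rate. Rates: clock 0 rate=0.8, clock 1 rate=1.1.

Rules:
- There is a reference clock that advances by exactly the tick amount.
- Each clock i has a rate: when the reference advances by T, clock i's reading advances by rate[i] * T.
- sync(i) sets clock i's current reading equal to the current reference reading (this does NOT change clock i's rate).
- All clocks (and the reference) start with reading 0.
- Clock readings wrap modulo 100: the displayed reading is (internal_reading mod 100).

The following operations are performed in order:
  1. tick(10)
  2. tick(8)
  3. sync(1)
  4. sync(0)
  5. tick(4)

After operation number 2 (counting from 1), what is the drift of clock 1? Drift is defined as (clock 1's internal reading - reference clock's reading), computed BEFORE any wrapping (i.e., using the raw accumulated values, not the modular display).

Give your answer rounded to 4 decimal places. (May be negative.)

After op 1 tick(10): ref=10.0000 raw=[8.0000 11.0000]
After op 2 tick(8): ref=18.0000 raw=[14.4000 19.8000]
Drift of clock 1 after op 2: 19.8000 - 18.0000 = 1.8000

Answer: 1.8000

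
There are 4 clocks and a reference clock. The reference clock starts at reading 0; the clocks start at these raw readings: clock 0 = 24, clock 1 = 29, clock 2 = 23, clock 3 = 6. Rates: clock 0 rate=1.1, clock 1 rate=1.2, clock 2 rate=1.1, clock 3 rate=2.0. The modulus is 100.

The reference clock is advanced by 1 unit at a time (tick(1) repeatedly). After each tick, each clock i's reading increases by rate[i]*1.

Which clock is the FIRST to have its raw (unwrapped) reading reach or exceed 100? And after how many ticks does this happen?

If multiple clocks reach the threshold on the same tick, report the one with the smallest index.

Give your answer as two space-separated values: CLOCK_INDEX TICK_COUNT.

Answer: 3 47

Derivation:
clock 0: start=24, rate=1.1, needs 100-24 = 76; ticks = ceil(76/1.1) = ceil(69.0909) = 70; reading at tick 70 = 24 + 1.1*70 = 101.0000
clock 1: start=29, rate=1.2, needs 100-29 = 71; ticks = ceil(71/1.2) = ceil(59.1667) = 60; reading at tick 60 = 29 + 1.2*60 = 101.0000
clock 2: start=23, rate=1.1, needs 100-23 = 77; ticks = ceil(77/1.1) = ceil(70.0000) = 70; reading at tick 70 = 23 + 1.1*70 = 100.0000
clock 3: start=6, rate=2.0, needs 100-6 = 94; ticks = ceil(94/2.0) = ceil(47.0000) = 47; reading at tick 47 = 6 + 2.0*47 = 100.0000
Minimum tick count = 47; winners = [3]; smallest index = 3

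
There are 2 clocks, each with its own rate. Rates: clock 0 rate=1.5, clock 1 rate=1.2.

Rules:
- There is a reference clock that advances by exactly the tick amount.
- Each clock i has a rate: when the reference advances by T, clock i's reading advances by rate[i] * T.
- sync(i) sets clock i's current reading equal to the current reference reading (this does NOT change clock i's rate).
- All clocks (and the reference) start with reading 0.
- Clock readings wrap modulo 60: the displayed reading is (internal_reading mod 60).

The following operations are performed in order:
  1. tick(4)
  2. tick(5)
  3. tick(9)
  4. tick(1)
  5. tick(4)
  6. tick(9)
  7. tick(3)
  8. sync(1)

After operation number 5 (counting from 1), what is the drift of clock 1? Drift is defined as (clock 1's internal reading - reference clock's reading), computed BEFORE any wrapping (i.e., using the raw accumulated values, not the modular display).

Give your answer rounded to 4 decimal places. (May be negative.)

After op 1 tick(4): ref=4.0000 raw=[6.0000 4.8000]
After op 2 tick(5): ref=9.0000 raw=[13.5000 10.8000]
After op 3 tick(9): ref=18.0000 raw=[27.0000 21.6000]
After op 4 tick(1): ref=19.0000 raw=[28.5000 22.8000]
After op 5 tick(4): ref=23.0000 raw=[34.5000 27.6000]
Drift of clock 1 after op 5: 27.6000 - 23.0000 = 4.6000

Answer: 4.6000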